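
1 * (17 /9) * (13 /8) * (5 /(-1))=-1105 /72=-15.35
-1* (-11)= 11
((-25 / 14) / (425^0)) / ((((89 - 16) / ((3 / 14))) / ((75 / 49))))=-5625 / 701092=-0.01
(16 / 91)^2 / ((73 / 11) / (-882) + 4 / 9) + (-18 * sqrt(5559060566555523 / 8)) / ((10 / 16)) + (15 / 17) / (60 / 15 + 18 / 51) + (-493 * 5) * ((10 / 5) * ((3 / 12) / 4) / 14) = -1549681956 * sqrt(6) / 5 - 7169624627 / 329858256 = -759186032.90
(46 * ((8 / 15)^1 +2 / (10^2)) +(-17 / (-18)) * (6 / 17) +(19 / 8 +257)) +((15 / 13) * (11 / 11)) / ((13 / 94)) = 29761393 / 101400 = 293.50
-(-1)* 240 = 240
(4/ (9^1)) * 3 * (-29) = -116/ 3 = -38.67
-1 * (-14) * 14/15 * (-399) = -5213.60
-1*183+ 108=-75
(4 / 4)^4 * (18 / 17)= 18 / 17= 1.06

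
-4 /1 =-4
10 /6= 5 /3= 1.67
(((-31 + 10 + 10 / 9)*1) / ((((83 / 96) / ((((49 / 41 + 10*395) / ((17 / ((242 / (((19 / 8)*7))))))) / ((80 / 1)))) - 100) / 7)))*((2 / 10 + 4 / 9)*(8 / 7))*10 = 52097717191168 / 5079768322095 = 10.26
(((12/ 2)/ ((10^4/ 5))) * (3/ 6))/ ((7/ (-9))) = -27/ 14000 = -0.00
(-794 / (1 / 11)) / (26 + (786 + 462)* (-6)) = 1.17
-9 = -9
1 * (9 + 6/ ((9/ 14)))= 55/ 3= 18.33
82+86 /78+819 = 35182 /39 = 902.10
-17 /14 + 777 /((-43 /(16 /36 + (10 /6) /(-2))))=5249 /903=5.81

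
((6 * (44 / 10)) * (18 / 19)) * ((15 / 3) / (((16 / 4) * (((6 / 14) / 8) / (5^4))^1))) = 6930000 / 19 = 364736.84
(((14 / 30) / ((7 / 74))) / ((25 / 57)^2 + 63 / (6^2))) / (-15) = -106856 / 631075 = -0.17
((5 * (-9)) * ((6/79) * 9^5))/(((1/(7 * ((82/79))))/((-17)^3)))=44960897080260/6241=7204117461.99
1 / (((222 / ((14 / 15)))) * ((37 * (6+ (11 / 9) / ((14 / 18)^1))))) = 49 / 3265065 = 0.00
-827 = -827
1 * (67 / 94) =67 / 94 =0.71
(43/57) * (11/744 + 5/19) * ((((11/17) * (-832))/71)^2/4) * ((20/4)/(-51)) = -2211070209920/7483351095981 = -0.30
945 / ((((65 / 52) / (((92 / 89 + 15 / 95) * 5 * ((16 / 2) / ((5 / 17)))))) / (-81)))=-16781113440 / 1691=-9923780.86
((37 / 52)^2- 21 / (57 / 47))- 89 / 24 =-3162373 / 154128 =-20.52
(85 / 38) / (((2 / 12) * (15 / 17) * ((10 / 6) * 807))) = 289 / 25555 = 0.01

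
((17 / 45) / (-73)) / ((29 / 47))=-799 / 95265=-0.01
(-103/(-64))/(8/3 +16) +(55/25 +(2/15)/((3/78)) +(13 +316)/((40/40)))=3599263/10752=334.75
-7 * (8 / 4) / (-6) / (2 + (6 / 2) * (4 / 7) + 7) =49 / 225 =0.22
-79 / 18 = -4.39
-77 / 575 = -0.13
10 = 10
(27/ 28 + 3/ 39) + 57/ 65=3491/ 1820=1.92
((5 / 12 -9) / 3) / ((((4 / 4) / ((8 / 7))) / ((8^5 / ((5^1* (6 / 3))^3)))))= -843776 / 7875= -107.15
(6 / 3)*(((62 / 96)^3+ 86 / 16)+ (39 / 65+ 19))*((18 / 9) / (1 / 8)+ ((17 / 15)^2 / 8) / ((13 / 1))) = 5230332835259 / 6469632000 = 808.44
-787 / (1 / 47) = -36989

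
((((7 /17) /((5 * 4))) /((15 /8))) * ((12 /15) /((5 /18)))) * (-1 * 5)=-336 /2125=-0.16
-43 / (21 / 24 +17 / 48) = -2064 / 59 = -34.98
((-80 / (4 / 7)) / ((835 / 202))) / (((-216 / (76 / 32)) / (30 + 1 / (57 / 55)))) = 1247855 / 108216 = 11.53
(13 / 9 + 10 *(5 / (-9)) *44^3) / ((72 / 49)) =-23188907 / 72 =-322068.15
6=6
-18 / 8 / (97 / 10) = -45 / 194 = -0.23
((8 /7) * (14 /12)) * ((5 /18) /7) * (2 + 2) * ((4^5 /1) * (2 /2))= 40960 /189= 216.72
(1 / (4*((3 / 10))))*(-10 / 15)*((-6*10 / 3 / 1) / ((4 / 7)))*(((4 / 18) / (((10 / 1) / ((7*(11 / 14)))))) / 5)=77 / 162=0.48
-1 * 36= -36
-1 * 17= -17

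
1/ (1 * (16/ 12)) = 3/ 4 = 0.75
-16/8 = -2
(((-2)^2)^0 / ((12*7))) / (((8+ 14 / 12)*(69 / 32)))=16 / 26565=0.00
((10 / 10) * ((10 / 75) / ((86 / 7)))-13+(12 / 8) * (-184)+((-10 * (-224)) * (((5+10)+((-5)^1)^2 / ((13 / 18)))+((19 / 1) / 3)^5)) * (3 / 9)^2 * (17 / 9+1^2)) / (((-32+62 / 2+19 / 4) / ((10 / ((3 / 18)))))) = 117790572.89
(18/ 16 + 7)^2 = 4225/ 64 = 66.02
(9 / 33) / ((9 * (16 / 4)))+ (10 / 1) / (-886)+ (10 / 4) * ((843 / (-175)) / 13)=-24746369 / 26606580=-0.93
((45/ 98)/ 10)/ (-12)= -3/ 784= -0.00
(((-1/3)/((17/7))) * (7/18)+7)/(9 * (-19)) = -6377/156978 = -0.04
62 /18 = 31 /9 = 3.44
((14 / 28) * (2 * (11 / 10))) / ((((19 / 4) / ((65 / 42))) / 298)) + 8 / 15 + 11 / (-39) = 2776427 / 25935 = 107.05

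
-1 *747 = -747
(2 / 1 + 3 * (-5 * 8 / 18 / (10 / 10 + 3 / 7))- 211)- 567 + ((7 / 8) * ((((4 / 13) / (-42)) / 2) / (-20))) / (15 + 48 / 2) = -189983039 / 243360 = -780.67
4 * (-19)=-76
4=4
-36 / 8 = -9 / 2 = -4.50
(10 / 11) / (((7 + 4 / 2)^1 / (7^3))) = 3430 / 99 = 34.65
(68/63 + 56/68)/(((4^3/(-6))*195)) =-1019/1113840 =-0.00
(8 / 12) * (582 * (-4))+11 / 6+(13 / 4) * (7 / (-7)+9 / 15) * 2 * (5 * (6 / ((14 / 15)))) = -68617 / 42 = -1633.74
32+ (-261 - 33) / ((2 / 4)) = -556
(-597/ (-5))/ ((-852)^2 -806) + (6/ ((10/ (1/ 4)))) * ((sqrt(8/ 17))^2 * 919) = 3998200521/ 61633330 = 64.87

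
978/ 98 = 489/ 49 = 9.98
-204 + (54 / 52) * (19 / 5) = -200.05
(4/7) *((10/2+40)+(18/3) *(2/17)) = 444/17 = 26.12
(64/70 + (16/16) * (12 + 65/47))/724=0.02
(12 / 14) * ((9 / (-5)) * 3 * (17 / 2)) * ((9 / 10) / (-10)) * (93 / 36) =128061 / 14000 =9.15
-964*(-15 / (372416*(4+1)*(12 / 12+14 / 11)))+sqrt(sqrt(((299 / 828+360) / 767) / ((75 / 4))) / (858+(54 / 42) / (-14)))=723 / 211600+7*1681599179^(1 / 4)*sqrt(190)*3^(3 / 4) / 3278925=0.02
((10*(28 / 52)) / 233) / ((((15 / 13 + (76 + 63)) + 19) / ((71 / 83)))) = 4970 / 40012391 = 0.00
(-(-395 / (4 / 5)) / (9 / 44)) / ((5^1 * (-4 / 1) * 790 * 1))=-0.15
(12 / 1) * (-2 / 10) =-12 / 5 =-2.40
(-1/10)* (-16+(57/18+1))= 71/60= 1.18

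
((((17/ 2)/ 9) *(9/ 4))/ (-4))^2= 289/ 1024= 0.28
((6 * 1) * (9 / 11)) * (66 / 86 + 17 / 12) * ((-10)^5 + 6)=-1072134.40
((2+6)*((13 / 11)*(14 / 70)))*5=9.45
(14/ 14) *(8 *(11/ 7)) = 88/ 7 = 12.57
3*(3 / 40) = 9 / 40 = 0.22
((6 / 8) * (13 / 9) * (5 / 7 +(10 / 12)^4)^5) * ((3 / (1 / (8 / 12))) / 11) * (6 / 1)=1959261891111681446875 / 675939603923522813952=2.90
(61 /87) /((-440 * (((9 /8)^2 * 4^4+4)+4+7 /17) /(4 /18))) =-1037 /973441260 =-0.00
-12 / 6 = -2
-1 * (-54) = 54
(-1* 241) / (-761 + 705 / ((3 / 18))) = -241 / 3469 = -0.07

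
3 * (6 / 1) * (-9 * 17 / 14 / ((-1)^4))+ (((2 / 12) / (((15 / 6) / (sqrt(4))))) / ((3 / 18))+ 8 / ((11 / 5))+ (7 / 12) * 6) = -145359 / 770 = -188.78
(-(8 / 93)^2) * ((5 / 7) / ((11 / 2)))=-640 / 665973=-0.00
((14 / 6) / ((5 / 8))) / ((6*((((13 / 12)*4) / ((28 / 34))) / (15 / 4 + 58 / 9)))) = 35966 / 29835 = 1.21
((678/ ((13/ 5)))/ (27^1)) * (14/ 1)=15820/ 117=135.21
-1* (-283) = 283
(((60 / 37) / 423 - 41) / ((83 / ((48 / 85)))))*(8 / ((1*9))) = -1610368 / 6495165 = -0.25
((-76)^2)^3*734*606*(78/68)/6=278569521848537088/17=16386442461678652.24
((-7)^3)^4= 13841287201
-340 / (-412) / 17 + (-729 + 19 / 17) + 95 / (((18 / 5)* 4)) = -90927739 / 126072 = -721.24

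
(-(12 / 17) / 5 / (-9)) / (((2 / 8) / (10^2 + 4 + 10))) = 608 / 85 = 7.15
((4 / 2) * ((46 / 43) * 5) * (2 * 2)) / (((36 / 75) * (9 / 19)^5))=28475138500 / 7617321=3738.21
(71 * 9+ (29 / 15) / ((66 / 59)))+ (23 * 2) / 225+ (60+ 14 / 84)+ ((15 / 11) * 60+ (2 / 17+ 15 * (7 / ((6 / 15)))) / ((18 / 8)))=37852207 / 42075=899.64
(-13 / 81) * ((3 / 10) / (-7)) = 13 / 1890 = 0.01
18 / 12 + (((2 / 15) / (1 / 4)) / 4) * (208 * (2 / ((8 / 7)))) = 1501 / 30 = 50.03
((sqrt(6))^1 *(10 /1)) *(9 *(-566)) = -50940 *sqrt(6) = -124777.01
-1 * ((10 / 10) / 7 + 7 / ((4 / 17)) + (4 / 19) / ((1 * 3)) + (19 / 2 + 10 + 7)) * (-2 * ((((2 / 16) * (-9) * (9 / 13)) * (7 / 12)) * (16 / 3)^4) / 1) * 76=-369111040 / 117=-3154795.21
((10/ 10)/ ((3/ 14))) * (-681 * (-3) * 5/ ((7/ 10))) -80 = 68020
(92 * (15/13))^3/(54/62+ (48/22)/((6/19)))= 153753.26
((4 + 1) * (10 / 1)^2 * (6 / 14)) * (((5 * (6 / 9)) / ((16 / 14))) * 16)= 10000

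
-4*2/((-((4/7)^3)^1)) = 343/8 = 42.88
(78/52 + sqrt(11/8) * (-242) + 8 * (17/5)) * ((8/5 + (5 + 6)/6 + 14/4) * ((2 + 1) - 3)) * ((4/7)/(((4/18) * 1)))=0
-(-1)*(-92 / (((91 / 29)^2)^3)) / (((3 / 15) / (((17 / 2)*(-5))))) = 11628795925550 / 567869252041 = 20.48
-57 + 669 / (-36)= -907 / 12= -75.58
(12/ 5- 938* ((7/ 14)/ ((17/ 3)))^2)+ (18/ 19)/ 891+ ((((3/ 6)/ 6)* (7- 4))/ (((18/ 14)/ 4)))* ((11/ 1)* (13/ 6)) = 111184339/ 8154135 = 13.64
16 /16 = 1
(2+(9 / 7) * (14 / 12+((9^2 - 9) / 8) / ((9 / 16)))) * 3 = 1011 / 14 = 72.21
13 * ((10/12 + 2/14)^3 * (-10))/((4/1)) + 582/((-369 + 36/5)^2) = -180964409065/5986458576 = -30.23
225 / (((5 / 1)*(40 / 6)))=27 / 4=6.75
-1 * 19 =-19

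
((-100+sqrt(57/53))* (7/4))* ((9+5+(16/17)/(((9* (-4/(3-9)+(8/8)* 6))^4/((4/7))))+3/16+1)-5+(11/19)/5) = -18869547451/10465200+18869547451* sqrt(3021)/55465560000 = -1784.38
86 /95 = 0.91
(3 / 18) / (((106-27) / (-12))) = -2 / 79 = -0.03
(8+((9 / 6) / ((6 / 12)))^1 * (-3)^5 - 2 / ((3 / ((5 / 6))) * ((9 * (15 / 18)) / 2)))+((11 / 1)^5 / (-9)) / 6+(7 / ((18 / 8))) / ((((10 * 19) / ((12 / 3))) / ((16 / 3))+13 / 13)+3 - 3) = -63392405 / 17118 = -3703.26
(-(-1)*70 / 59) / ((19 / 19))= 70 / 59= 1.19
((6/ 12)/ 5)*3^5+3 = 273/ 10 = 27.30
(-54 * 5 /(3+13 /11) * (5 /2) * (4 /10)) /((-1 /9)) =13365 /23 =581.09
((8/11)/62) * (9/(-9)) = -4/341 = -0.01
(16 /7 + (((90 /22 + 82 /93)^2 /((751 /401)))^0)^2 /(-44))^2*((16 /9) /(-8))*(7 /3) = -2.66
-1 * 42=-42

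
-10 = -10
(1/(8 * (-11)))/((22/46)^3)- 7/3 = -856397/351384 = -2.44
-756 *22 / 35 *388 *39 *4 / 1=-143814528 / 5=-28762905.60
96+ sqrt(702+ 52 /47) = sqrt(1553162) /47+ 96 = 122.52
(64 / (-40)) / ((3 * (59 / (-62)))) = 0.56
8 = 8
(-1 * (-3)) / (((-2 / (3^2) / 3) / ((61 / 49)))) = -4941 / 98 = -50.42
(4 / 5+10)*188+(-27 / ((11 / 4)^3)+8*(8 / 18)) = 121746008 / 59895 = 2032.66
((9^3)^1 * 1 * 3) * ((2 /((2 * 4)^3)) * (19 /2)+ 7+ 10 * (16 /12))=22809681 /512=44550.16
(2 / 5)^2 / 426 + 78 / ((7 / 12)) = 4984214 / 37275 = 133.71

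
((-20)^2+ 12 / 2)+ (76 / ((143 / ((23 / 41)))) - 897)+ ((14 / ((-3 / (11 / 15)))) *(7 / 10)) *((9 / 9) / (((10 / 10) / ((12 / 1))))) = -228414503 / 439725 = -519.45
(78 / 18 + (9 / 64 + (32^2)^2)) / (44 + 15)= 201327451 / 11328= 17772.55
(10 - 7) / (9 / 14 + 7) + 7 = 791 / 107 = 7.39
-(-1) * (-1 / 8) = -1 / 8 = -0.12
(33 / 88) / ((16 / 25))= 75 / 128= 0.59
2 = 2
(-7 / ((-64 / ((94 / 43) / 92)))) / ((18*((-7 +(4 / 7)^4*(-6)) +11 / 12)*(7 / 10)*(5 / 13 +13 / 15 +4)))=-7335055 / 1255500972032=-0.00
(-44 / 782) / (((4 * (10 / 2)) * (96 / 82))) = -451 / 187680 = -0.00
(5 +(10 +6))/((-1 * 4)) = -21/4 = -5.25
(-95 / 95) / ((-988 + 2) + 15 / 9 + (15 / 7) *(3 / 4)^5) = 21504 / 21156169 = 0.00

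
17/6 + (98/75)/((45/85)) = 7157/1350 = 5.30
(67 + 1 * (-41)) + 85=111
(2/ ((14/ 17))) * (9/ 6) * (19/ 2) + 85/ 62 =31229/ 868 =35.98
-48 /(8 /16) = -96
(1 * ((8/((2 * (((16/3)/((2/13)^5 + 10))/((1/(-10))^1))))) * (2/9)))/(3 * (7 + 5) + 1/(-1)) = -618827/129952550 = -0.00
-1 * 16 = -16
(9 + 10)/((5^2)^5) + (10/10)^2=9765644/9765625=1.00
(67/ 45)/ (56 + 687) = 67/ 33435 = 0.00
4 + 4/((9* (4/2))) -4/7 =230/63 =3.65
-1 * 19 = -19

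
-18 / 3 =-6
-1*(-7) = 7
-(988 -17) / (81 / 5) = -4855 / 81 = -59.94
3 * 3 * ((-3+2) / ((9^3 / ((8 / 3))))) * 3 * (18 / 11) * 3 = -16 / 33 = -0.48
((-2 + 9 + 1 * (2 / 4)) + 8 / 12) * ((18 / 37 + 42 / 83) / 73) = 24892 / 224183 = 0.11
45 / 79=0.57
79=79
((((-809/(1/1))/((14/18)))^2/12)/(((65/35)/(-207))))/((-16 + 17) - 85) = 1219298103/10192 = 119632.86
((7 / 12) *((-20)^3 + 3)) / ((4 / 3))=-55979 / 16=-3498.69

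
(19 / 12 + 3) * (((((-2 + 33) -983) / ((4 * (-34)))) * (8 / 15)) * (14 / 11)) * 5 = 108.89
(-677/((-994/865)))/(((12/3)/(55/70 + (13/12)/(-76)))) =2884104625/25382784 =113.62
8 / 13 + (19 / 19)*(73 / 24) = 1141 / 312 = 3.66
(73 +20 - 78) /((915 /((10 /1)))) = 10 /61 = 0.16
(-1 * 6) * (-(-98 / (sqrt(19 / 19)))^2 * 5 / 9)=96040 / 3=32013.33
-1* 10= -10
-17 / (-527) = 1 / 31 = 0.03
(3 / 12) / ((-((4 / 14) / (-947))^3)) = 291302396189 / 32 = 9103199880.91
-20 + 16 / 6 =-52 / 3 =-17.33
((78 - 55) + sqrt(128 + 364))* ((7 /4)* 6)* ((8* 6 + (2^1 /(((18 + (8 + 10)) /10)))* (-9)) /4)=903* sqrt(123) /4 + 20769 /8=5099.81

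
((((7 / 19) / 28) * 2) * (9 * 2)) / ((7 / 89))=801 / 133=6.02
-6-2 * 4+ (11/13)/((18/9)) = -353/26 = -13.58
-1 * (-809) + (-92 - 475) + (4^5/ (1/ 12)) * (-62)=-761614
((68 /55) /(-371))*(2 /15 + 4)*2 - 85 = -26024807 /306075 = -85.03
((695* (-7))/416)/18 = -4865/7488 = -0.65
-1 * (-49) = 49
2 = 2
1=1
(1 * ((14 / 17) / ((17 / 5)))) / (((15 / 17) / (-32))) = -448 / 51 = -8.78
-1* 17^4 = -83521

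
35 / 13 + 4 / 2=61 / 13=4.69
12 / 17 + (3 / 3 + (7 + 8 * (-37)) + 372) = 1440 / 17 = 84.71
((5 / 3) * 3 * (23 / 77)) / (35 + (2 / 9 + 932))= 207 / 134057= 0.00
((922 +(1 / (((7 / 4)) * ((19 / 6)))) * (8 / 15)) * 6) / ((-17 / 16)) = -58866624 / 11305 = -5207.13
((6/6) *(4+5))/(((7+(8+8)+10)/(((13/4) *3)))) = 117/44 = 2.66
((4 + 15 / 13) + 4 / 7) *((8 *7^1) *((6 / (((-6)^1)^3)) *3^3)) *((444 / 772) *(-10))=3469860 / 2509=1382.97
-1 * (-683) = 683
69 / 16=4.31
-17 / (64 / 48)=-51 / 4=-12.75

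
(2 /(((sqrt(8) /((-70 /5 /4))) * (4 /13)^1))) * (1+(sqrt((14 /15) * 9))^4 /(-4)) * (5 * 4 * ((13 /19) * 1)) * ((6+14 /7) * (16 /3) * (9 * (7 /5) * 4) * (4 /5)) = 5291360256 * sqrt(2) /2375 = 3150784.61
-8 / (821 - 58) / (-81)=8 / 61803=0.00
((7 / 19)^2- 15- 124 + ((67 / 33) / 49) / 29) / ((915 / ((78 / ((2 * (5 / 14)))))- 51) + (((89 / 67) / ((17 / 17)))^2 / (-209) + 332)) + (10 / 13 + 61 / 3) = 3005460933290799 / 145735673158985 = 20.62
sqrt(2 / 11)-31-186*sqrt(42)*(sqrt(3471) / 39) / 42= -31*sqrt(16198) / 91-31 + sqrt(22) / 11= -73.93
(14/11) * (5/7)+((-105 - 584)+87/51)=-128354/187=-686.39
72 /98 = 36 /49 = 0.73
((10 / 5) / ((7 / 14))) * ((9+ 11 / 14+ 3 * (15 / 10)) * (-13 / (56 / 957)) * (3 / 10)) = -3808.47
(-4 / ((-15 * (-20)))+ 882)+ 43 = 69374 / 75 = 924.99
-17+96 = 79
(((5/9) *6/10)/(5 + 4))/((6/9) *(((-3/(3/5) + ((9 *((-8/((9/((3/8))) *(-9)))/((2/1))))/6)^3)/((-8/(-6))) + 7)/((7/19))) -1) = 24192/3188179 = 0.01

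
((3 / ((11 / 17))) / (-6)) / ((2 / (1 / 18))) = -17 / 792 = -0.02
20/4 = 5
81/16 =5.06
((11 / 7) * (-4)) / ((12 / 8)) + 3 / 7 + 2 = -37 / 21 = -1.76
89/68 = 1.31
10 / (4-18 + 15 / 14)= -140 / 181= -0.77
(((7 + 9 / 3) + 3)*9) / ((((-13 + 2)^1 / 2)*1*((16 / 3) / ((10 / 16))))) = -1755 / 704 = -2.49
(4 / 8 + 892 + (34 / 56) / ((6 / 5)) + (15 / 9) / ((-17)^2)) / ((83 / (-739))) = -32041196195 / 4029816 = -7951.03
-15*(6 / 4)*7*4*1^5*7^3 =-216090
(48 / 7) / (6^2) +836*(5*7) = 614464 / 21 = 29260.19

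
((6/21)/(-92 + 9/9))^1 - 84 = -84.00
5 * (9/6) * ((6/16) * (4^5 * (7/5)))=4032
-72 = -72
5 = 5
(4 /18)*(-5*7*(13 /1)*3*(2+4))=-1820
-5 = -5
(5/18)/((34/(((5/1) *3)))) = 25/204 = 0.12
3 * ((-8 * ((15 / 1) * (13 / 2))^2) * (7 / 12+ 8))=-3916575 / 2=-1958287.50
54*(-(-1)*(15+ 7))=1188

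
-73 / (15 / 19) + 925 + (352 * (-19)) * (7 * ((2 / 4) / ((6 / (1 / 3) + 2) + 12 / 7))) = -3682 / 15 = -245.47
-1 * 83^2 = -6889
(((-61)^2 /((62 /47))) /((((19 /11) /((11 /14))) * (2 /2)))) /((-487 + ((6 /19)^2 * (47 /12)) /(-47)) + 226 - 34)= -402065213 /92440264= -4.35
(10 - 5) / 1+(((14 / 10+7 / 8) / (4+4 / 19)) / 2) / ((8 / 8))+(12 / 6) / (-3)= 88387 / 19200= 4.60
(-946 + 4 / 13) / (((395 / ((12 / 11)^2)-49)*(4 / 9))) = -3983256 / 529607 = -7.52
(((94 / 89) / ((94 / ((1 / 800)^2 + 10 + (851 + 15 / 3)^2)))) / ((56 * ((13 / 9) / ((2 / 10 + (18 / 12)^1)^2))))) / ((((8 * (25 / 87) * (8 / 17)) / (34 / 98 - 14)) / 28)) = -103946.22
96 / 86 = 1.12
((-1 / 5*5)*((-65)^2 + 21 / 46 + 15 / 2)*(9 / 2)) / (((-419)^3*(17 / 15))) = 6571665 / 28761983069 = 0.00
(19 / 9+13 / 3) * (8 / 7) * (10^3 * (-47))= -21808000 / 63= -346158.73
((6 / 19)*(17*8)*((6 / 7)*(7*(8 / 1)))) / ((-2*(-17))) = 1152 / 19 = 60.63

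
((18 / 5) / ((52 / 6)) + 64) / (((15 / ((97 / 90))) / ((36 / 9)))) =812278 / 43875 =18.51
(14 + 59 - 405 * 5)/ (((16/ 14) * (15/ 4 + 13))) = -6832/ 67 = -101.97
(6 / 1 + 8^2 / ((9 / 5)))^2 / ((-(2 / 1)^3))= -34969 / 162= -215.86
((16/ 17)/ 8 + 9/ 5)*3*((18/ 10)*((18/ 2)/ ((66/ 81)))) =1069443/ 9350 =114.38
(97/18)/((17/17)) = 97/18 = 5.39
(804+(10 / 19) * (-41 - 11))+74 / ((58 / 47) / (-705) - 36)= 8778055099 / 11332721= 774.58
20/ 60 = 1/ 3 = 0.33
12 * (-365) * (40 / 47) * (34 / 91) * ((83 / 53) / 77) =-494414400 / 17454437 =-28.33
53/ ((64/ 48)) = 159/ 4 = 39.75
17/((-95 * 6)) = -17/570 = -0.03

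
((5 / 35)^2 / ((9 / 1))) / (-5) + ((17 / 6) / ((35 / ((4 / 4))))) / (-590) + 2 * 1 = 5202263 / 2601900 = 2.00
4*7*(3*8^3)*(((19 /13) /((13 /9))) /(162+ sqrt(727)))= 62705664 /226967- 387072*sqrt(727) /226967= 230.29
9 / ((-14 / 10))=-45 / 7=-6.43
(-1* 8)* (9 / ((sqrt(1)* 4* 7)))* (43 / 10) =-387 / 35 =-11.06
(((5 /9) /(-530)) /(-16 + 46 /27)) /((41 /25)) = 75 /1677556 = 0.00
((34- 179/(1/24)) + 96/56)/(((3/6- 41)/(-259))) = -2206828/81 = -27244.79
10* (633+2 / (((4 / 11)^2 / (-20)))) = 3305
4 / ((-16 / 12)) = -3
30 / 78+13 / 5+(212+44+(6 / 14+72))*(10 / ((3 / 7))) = 1494932 / 195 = 7666.32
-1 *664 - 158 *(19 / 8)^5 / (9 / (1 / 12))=-1370541229 / 1769472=-774.55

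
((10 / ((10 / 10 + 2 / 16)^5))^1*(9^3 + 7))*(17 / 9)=4099932160 / 531441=7714.75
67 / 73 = 0.92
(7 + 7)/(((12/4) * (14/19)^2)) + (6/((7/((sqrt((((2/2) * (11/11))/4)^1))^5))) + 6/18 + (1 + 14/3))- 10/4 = 4073/336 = 12.12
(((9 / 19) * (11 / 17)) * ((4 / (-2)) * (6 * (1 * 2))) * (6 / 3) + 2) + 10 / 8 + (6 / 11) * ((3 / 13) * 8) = -1931639 / 184756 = -10.46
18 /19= 0.95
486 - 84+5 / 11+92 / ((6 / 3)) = 4933 / 11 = 448.45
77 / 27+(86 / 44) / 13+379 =2949821 / 7722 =382.00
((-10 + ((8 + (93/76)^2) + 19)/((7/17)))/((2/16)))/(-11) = -217627/5054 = -43.06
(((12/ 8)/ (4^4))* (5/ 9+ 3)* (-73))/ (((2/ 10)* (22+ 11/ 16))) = -365/ 1089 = -0.34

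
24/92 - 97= -2225/23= -96.74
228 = 228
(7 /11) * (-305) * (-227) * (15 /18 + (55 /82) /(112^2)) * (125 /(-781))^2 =2782040796484375 /2957793603072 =940.58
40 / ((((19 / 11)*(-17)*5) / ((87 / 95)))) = -0.25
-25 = -25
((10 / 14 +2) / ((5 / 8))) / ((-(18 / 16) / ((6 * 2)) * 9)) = -4864 / 945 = -5.15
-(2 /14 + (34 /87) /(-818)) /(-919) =35464 /228905439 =0.00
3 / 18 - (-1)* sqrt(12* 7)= 1 / 6 + 2* sqrt(21)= 9.33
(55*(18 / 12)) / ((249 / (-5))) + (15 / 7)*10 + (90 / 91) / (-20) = 148964 / 7553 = 19.72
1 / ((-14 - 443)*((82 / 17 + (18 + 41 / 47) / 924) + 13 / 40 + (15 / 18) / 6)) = -22148280 / 53724733087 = -0.00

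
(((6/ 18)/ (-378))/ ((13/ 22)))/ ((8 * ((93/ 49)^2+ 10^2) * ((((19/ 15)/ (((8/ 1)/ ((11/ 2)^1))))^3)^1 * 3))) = -21952000/ 24154240068387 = -0.00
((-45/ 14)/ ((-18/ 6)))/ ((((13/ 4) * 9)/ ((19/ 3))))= 190/ 819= 0.23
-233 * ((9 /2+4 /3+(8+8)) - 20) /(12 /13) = -462.76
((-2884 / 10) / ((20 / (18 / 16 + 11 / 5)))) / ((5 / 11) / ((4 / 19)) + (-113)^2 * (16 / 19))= -0.00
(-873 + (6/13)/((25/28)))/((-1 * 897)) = 94519/97175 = 0.97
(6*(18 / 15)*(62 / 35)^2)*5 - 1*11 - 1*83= 23234 / 1225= 18.97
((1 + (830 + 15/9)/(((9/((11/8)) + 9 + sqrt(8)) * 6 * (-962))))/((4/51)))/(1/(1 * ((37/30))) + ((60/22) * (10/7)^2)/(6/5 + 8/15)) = 11290873 * sqrt(2)/2887889616 + 10074774039/3208766240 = 3.15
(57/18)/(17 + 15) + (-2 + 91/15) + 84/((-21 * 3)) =2719/960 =2.83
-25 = -25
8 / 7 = 1.14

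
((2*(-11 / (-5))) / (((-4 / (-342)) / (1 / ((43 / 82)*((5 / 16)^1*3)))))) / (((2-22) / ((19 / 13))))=-3907464 / 69875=-55.92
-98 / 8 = -49 / 4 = -12.25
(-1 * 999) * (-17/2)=16983/2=8491.50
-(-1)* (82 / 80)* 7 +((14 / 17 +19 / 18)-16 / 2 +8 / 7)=2.20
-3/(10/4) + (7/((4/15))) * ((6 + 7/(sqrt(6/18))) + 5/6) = 7127/40 + 735 * sqrt(3)/4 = 496.44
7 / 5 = 1.40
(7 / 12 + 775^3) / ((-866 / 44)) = -61443937577 / 2598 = -23650476.36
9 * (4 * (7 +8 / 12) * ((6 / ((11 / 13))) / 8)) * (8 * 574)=12357072 / 11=1123370.18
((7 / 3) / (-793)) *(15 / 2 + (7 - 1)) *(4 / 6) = -21 / 793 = -0.03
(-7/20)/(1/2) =-7/10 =-0.70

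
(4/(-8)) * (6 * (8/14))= -12/7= -1.71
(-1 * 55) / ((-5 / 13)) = 143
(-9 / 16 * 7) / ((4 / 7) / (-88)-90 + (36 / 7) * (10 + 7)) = 4851 / 3176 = 1.53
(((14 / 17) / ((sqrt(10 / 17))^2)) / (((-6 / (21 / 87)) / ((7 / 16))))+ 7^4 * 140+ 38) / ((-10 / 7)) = -32757181919 / 139200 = -235324.58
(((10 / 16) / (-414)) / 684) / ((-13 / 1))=5 / 29450304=0.00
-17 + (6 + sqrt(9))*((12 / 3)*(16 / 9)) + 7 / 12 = 571 / 12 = 47.58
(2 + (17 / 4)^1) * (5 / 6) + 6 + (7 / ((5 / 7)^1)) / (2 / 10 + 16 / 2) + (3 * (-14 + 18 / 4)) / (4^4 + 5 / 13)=13438231 / 1093224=12.29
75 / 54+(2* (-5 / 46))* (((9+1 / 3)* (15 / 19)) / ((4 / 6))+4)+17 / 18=-1231 / 1311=-0.94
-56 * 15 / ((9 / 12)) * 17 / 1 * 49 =-932960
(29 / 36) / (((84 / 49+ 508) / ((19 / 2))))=3857 / 256896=0.02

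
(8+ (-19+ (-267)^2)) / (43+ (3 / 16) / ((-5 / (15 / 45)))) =5702240 / 3439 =1658.11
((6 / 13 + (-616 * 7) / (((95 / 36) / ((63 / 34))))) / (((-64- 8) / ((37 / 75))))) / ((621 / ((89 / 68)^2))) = 3104555575613 / 54258503832000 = 0.06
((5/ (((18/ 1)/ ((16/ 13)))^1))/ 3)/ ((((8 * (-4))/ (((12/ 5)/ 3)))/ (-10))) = 10/ 351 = 0.03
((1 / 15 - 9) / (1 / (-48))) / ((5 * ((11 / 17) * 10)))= 18224 / 1375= 13.25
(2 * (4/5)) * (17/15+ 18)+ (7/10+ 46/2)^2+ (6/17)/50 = 3020783/5100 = 592.31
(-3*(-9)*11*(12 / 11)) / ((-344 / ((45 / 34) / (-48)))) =0.03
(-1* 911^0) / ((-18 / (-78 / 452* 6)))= -13 / 226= -0.06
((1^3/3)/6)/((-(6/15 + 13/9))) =-5/166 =-0.03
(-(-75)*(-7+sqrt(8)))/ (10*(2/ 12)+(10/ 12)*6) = -315/ 4+45*sqrt(2)/ 2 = -46.93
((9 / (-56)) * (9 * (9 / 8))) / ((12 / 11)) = -2673 / 1792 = -1.49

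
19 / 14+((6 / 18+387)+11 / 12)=10909 / 28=389.61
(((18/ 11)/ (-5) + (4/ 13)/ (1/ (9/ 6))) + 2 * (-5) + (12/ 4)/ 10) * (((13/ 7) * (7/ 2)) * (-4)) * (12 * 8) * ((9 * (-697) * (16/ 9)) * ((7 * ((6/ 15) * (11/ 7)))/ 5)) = -29289255936/ 125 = -234314047.49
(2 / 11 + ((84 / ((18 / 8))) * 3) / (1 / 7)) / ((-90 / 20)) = -17252 / 99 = -174.26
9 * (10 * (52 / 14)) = 334.29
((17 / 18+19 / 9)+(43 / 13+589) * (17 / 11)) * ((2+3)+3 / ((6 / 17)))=644745 / 52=12398.94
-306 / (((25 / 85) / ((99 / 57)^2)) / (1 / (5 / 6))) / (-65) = 33989868 / 586625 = 57.94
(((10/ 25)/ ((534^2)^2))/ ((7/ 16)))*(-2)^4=32/ 177874253235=0.00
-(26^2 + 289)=-965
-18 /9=-2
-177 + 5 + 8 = -164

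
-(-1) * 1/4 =1/4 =0.25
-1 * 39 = -39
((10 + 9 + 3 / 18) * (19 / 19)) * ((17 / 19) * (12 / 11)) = 3910 / 209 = 18.71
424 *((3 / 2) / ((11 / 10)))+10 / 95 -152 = 89094 / 209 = 426.29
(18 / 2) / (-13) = -9 / 13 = -0.69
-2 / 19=-0.11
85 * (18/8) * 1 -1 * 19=689/4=172.25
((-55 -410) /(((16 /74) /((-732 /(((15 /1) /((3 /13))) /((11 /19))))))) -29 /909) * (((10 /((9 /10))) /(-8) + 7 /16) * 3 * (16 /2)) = -862604878027 /2694276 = -320162.03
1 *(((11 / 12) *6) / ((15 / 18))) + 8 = 73 / 5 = 14.60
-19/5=-3.80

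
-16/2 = -8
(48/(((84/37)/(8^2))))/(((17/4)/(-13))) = -492544/119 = -4139.03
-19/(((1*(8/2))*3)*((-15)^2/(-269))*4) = 5111/10800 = 0.47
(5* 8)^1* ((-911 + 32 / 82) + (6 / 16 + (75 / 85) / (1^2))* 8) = -25107360 / 697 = -36022.04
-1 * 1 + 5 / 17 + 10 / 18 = -0.15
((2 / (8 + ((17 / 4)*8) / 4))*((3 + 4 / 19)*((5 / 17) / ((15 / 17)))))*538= 131272 / 1881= 69.79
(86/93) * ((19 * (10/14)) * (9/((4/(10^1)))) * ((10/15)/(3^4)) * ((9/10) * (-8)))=-32680/1953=-16.73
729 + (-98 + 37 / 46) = 631.80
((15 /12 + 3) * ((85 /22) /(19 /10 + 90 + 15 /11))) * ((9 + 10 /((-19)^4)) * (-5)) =-42370976375 /5347852556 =-7.92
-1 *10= -10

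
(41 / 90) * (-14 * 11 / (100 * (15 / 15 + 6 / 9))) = -3157 / 7500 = -0.42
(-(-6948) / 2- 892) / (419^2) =0.01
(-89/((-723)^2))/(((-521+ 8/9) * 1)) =89/271877161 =0.00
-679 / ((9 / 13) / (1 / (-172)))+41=72295 / 1548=46.70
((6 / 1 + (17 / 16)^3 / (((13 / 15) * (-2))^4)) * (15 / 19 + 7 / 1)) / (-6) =-141578807879 / 17781850112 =-7.96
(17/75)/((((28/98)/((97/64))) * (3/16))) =11543/1800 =6.41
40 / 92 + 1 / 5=73 / 115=0.63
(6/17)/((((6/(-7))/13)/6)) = -546/17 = -32.12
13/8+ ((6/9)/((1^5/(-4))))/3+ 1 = 125/72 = 1.74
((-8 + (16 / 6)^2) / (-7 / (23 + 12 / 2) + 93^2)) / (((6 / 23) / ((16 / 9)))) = -21344 / 30473901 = -0.00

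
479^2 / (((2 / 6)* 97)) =688323 / 97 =7096.11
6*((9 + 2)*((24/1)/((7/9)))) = 14256/7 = 2036.57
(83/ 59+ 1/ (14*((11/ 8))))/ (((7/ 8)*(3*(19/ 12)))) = 212064/ 604219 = 0.35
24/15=1.60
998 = 998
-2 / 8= -1 / 4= -0.25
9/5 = 1.80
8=8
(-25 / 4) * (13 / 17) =-325 / 68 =-4.78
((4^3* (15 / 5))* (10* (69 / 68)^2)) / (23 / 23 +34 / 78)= 2785185 / 2023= 1376.76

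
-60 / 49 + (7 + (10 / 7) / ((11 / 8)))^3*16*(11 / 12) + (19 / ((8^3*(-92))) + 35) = 44885964058393 / 5864871936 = 7653.36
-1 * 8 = -8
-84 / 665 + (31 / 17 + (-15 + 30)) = 26966 / 1615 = 16.70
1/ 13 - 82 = -1065/ 13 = -81.92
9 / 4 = 2.25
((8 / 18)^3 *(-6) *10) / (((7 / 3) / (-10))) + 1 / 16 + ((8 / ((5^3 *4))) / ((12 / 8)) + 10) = 37022971 / 1134000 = 32.65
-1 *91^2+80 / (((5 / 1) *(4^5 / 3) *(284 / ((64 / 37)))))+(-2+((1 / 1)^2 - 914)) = -96631565 / 10508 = -9196.00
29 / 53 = 0.55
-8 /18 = -4 /9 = -0.44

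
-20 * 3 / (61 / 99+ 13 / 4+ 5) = -6.77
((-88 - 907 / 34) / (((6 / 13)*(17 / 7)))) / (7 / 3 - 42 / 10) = 253435 / 4624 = 54.81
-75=-75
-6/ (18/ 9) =-3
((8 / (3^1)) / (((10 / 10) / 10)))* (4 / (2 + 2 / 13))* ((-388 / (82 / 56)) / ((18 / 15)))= -4035200 / 369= -10935.50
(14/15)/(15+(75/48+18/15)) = 32/609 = 0.05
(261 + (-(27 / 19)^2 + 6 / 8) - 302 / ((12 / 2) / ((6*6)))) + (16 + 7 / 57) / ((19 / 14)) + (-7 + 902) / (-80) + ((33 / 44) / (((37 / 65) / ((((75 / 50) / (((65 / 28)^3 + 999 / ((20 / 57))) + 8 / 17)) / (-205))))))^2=-21755333010346598470286653336525 / 14021433694024937724580099248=-1551.58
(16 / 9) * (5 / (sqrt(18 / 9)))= 40 * sqrt(2) / 9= 6.29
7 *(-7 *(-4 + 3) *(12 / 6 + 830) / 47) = 40768 / 47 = 867.40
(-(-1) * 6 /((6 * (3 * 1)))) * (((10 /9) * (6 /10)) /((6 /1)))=1 /27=0.04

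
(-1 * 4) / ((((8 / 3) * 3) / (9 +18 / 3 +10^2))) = -115 / 2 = -57.50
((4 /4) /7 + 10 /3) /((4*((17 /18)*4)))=219 /952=0.23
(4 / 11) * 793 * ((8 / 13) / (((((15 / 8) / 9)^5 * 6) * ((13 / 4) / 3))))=31086084096 / 446875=69563.27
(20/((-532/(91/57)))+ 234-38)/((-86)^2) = 212203/8009868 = 0.03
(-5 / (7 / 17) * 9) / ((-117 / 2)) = 170 / 91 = 1.87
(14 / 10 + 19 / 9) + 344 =15638 / 45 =347.51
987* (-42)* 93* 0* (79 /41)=0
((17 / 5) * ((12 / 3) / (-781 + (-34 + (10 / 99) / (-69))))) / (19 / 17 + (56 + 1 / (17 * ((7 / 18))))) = -7896636 / 27100699375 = -0.00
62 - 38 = 24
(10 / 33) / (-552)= -5 / 9108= -0.00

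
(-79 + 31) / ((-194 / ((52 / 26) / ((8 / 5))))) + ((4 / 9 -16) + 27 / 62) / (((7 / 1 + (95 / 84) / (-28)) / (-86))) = 27635199478 / 147664749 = 187.15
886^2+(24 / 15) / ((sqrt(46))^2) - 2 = 90274314 / 115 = 784994.03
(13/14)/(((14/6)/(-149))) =-5811/98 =-59.30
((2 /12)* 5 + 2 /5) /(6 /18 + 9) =37 /280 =0.13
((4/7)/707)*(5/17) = 0.00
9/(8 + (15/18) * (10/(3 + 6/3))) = 27/29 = 0.93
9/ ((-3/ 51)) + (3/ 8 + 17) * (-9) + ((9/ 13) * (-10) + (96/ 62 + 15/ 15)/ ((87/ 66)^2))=-314.83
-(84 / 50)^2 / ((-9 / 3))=588 / 625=0.94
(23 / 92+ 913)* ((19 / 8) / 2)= 69407 / 64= 1084.48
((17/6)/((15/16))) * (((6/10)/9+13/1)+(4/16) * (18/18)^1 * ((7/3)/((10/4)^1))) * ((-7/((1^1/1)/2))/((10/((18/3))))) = -126616/375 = -337.64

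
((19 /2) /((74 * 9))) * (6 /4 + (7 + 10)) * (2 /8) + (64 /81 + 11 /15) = 20599 /12960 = 1.59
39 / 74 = 0.53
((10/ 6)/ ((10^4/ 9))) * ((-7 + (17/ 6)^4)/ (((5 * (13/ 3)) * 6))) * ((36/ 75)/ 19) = 0.00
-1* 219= -219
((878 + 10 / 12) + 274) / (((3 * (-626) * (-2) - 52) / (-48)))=-6917 / 463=-14.94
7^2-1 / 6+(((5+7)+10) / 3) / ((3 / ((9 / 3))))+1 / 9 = 1013 / 18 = 56.28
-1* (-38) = 38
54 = 54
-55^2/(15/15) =-3025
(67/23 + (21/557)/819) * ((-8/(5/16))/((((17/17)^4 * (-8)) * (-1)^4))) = 23287424/2498145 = 9.32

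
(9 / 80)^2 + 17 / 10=10961 / 6400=1.71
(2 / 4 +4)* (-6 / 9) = -3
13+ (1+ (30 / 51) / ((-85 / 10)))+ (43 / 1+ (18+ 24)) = 28591 / 289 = 98.93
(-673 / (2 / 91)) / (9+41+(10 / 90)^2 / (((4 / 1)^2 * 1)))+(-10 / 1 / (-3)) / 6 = -356845171 / 583209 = -611.86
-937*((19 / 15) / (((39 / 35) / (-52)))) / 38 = 13118 / 9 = 1457.56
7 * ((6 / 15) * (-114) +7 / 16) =-25291 / 80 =-316.14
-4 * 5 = -20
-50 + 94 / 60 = -1453 / 30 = -48.43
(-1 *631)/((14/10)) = -3155/7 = -450.71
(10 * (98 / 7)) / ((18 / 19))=1330 / 9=147.78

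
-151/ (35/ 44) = -6644/ 35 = -189.83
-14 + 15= 1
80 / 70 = 1.14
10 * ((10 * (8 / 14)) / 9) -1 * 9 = -167 / 63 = -2.65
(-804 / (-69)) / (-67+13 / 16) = -4288 / 24357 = -0.18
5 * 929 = 4645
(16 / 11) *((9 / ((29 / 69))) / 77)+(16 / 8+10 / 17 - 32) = -12112588 / 417571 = -29.01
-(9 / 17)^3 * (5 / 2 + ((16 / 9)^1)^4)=-163877 / 88434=-1.85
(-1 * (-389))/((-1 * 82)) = -389/82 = -4.74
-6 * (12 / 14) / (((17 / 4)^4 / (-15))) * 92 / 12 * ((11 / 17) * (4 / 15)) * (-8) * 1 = -24870912 / 9938999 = -2.50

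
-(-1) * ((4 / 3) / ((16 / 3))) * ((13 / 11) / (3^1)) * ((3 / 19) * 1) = 13 / 836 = 0.02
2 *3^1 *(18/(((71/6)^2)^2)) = 139968/25411681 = 0.01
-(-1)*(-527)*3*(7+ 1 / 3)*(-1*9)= 104346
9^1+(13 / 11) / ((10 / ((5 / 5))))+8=1883 / 110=17.12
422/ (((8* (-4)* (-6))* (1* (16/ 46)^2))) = 18.17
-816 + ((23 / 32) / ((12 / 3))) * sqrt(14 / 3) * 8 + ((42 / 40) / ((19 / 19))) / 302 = -4928619 / 6040 + 23 * sqrt(42) / 48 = -812.89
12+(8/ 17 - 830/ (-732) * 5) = 18.14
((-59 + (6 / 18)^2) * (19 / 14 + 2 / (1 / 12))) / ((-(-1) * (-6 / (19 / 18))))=1787425 / 6804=262.70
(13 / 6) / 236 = 13 / 1416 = 0.01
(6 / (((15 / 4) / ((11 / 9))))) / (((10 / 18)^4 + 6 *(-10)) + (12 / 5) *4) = -64152 / 1650247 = -0.04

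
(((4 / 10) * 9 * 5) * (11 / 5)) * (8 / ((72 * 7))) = 22 / 35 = 0.63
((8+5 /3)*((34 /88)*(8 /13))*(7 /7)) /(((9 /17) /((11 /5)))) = 16762 /1755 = 9.55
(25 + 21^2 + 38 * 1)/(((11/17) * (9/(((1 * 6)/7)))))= 816/11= 74.18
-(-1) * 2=2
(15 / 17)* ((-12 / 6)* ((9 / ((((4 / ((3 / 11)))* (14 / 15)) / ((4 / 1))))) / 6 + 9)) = -2565 / 154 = -16.66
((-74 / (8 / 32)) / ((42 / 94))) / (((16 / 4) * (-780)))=0.21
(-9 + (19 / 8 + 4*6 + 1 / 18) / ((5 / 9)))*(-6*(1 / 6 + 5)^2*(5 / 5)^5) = -1482823 / 240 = -6178.43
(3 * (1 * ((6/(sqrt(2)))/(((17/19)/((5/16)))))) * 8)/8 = 855 * sqrt(2)/272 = 4.45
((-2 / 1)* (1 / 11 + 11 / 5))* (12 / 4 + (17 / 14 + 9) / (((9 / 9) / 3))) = -8478 / 55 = -154.15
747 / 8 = 93.38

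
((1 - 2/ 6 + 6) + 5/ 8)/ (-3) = -175/ 72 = -2.43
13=13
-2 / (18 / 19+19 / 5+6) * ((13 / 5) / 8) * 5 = -1235 / 4084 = -0.30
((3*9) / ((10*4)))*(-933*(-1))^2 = 23503203 / 40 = 587580.08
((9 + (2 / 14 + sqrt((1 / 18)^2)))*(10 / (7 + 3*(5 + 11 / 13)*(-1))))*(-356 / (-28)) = -6704815 / 60417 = -110.98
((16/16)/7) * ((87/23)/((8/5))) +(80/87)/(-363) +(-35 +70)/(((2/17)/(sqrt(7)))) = 13634695/40676328 +595 * sqrt(7)/2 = 787.45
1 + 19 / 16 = 35 / 16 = 2.19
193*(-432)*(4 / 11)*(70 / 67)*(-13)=303488640 / 737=411789.20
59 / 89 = 0.66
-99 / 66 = -3 / 2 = -1.50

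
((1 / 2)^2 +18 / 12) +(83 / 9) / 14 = 607 / 252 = 2.41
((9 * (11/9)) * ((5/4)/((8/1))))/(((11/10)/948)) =5925/4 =1481.25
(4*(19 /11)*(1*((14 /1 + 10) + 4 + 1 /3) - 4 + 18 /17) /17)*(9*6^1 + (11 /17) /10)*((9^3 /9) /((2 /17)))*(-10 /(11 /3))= -36635417910 /34969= -1047654.15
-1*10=-10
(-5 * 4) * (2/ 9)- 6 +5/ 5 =-85/ 9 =-9.44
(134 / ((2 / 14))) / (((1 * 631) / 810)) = 759780 / 631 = 1204.09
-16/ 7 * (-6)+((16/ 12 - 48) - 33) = -1385/ 21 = -65.95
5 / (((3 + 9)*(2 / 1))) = 5 / 24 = 0.21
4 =4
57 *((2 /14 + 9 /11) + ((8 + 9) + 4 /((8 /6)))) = 91998 /77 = 1194.78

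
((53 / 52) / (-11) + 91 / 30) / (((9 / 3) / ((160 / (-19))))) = -201848 / 24453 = -8.25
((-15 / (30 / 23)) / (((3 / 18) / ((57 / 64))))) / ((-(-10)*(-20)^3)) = 3933 / 5120000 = 0.00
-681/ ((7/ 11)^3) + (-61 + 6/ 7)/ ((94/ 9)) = -85388295/ 32242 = -2648.36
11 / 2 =5.50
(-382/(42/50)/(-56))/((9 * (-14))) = -4775/74088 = -0.06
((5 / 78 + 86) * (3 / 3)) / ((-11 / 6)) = -6713 / 143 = -46.94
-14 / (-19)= 14 / 19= 0.74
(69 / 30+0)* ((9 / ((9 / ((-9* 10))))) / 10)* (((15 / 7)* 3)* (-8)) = 7452 / 7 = 1064.57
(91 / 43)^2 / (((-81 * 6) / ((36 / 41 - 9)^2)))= -11336689 / 18649014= -0.61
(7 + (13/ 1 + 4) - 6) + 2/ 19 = 344/ 19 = 18.11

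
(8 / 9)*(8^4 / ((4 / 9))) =8192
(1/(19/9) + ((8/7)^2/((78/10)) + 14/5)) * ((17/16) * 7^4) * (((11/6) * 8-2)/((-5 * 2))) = -520392593/46800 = -11119.50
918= 918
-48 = -48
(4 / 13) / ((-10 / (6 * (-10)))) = 1.85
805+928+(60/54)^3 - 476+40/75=4588709/3645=1258.91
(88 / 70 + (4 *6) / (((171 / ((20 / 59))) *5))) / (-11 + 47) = 37273 / 1059345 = 0.04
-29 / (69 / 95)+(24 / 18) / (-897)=-107449 / 2691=-39.93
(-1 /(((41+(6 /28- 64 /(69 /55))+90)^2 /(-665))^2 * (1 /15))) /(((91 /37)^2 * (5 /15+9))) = -17290742644733071500 /6088190019574934943529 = -0.00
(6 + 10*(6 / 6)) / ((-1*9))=-16 / 9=-1.78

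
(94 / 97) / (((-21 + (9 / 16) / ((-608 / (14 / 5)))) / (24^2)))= -438927360 / 16515317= -26.58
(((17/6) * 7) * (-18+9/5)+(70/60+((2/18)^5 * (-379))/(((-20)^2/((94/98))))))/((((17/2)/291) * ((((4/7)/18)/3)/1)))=-35939437071701/34700400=-1035706.71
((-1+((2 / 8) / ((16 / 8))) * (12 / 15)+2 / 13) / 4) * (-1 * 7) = 679 / 520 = 1.31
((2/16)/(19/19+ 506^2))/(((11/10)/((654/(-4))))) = -0.00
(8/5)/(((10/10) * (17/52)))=416/85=4.89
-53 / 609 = -0.09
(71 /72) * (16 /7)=142 /63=2.25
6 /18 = 1 /3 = 0.33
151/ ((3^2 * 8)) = 151/ 72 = 2.10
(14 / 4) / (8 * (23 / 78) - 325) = -0.01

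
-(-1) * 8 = 8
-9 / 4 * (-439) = 3951 / 4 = 987.75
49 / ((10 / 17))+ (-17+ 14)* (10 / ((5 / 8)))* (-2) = 1793 / 10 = 179.30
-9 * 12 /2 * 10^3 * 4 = -216000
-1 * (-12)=12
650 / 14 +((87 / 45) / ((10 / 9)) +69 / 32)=281819 / 5600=50.32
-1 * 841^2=-707281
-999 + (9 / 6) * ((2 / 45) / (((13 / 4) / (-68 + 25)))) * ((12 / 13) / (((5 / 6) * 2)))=-4222839 / 4225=-999.49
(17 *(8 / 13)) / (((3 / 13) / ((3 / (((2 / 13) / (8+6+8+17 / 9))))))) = 190060 / 9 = 21117.78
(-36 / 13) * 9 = -324 / 13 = -24.92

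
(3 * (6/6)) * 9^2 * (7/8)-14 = 198.62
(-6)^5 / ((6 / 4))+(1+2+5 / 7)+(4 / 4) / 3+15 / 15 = -108758 / 21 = -5178.95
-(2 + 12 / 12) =-3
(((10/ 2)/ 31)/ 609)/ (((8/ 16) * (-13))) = -10/ 245427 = -0.00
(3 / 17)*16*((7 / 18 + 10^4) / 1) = 1440056 / 51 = 28236.39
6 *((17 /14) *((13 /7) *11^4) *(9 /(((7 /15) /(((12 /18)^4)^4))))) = 1060261396480 /182284263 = 5816.53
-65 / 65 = -1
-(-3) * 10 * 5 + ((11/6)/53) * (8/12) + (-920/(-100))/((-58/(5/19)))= 39419140/262827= 149.98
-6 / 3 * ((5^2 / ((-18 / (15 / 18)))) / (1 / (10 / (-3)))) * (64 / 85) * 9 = -8000 / 153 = -52.29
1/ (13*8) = 0.01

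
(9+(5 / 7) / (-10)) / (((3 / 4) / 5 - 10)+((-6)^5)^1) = -1250 / 1090019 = -0.00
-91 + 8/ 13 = -1175/ 13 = -90.38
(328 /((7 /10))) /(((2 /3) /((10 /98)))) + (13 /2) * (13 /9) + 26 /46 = 11597903 /142002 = 81.67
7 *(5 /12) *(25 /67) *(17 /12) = 14875 /9648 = 1.54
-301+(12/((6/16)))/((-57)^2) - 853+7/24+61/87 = -869092495/753768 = -1153.00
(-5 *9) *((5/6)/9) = -25/6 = -4.17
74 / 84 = 37 / 42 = 0.88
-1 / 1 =-1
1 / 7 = 0.14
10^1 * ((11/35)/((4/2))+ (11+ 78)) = 6241/7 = 891.57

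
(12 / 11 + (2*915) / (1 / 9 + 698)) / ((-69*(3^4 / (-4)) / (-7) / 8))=-0.15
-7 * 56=-392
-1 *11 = -11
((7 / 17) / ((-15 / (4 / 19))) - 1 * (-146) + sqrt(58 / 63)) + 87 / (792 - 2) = sqrt(406) / 21 + 111844339 / 765510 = 147.06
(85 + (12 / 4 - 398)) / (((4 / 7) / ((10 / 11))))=-5425 / 11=-493.18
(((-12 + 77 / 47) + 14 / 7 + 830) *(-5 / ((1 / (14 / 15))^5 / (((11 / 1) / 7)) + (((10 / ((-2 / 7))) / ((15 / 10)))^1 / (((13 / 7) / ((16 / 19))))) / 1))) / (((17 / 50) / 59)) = 71343363376084800 / 968914509839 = 73632.26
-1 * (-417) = 417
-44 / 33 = -1.33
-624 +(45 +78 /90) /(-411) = -3847648 /6165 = -624.11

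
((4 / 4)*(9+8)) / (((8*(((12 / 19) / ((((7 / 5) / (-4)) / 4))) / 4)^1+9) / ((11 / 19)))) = -1309 / 723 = -1.81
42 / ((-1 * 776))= -21 / 388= -0.05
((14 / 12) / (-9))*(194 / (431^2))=-679 / 5015547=-0.00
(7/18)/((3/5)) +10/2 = 305/54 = 5.65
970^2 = 940900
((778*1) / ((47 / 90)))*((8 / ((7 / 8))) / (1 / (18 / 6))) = 13443840 / 329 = 40862.74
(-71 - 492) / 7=-563 / 7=-80.43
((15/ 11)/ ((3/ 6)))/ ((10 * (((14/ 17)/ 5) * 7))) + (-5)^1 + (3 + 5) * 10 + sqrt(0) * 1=75.24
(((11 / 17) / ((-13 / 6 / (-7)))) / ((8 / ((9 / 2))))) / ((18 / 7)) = 1617 / 3536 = 0.46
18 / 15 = 6 / 5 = 1.20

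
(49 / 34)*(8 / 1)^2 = 92.24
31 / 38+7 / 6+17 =18.98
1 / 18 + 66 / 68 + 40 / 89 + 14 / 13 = 451847 / 177021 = 2.55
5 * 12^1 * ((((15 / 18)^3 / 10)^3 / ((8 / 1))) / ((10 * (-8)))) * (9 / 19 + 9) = -78125 / 453869568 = -0.00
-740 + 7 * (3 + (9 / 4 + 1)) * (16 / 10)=-670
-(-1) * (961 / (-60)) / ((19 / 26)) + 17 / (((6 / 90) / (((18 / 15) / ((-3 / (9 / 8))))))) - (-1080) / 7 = 140593 / 7980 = 17.62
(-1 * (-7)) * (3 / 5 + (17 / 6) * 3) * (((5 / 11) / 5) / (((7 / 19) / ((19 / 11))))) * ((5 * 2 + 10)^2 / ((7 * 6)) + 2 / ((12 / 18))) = 1234259 / 3630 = 340.02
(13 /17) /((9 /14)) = 182 /153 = 1.19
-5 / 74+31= 2289 / 74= 30.93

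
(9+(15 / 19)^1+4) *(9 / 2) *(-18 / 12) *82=-145017 / 19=-7632.47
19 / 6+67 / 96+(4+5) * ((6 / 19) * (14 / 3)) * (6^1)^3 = 5232521 / 1824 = 2868.71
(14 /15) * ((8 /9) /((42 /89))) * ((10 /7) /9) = 1424 /5103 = 0.28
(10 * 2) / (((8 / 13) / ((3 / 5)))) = 39 / 2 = 19.50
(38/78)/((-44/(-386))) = 3667/858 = 4.27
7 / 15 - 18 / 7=-221 / 105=-2.10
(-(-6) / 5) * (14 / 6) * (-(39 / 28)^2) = -1521 / 280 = -5.43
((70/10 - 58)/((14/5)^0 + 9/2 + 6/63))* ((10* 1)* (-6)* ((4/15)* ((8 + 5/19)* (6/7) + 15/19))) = 5126112/4465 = 1148.07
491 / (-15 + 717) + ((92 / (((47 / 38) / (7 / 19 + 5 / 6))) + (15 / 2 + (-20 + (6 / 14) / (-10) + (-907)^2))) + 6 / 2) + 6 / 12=475040215282 / 577395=822730.05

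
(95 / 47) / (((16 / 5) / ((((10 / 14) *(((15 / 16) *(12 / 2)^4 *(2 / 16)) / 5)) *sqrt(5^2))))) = 2885625 / 42112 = 68.52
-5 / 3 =-1.67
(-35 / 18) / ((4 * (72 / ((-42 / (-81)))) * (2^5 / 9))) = -245 / 248832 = -0.00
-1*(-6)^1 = 6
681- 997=-316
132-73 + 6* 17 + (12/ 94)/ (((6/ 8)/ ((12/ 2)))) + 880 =48975/ 47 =1042.02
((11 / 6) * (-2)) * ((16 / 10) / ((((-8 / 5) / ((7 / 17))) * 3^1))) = 0.50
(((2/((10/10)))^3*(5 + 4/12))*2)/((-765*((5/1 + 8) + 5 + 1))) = -256/43605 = -0.01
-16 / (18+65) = -16 / 83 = -0.19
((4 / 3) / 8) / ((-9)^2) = 1 / 486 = 0.00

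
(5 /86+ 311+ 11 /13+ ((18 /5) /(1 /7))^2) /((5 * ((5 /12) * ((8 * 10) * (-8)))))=-79401279 /111800000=-0.71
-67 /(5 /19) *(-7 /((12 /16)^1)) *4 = 142576 /15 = 9505.07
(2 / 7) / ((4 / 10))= 5 / 7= 0.71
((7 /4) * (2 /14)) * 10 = 5 /2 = 2.50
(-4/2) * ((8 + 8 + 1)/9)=-34/9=-3.78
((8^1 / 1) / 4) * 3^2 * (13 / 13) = 18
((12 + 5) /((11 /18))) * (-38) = -11628 /11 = -1057.09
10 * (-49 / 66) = -245 / 33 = -7.42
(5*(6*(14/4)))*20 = 2100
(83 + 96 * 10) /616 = 149 /88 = 1.69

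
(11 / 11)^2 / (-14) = -1 / 14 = -0.07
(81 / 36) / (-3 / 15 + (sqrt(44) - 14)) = -3195 / 15764 - 225*sqrt(11) / 7882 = -0.30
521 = 521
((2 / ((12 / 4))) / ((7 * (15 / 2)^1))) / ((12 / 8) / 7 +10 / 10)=8 / 765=0.01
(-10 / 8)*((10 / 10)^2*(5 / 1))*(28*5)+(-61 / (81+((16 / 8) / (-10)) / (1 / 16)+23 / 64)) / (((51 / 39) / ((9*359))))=-132437465 / 47243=-2803.32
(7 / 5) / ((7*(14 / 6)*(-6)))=-1 / 70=-0.01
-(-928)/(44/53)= 12296/11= 1117.82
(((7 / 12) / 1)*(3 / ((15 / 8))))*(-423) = -394.80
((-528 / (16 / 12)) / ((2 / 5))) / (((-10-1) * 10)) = 9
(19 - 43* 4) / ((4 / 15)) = -2295 / 4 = -573.75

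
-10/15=-0.67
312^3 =30371328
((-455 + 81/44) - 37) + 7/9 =-193795/396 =-489.38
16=16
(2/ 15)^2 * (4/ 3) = 16/ 675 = 0.02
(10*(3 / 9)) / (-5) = -2 / 3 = -0.67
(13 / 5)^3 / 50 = 2197 / 6250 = 0.35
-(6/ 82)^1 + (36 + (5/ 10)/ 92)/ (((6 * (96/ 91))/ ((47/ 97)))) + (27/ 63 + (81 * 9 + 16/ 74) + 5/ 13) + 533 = 1796280125919787/ 1419185005056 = 1265.71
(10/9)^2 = 100/81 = 1.23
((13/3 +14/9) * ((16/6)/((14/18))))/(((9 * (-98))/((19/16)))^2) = 19133/522764928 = 0.00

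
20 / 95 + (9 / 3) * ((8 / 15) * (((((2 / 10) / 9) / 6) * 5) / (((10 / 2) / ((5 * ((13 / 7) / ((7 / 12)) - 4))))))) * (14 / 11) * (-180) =25244 / 4389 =5.75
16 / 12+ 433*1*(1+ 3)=5200 / 3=1733.33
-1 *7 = -7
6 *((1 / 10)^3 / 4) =3 / 2000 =0.00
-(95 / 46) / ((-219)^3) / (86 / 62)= 2945 / 20775841902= 0.00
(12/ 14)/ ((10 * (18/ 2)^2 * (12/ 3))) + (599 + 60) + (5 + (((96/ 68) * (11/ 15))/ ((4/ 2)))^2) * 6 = 3772170041/ 5462100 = 690.61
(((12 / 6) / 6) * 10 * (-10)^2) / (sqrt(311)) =1000 * sqrt(311) / 933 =18.90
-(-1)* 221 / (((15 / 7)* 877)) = 1547 / 13155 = 0.12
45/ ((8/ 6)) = 135/ 4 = 33.75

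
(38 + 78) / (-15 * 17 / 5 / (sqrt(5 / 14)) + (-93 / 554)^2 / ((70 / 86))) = -45510546840395840 * sqrt(70) / 280125216343704477 - 51491720864080 / 93375072114568159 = -1.36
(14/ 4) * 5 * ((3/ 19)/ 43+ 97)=1386910/ 817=1697.56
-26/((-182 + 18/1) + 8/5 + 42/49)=455/2827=0.16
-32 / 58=-16 / 29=-0.55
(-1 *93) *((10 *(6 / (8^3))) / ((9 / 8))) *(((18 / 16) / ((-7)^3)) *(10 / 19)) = 6975 / 417088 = 0.02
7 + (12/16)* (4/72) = 169/24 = 7.04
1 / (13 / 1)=1 / 13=0.08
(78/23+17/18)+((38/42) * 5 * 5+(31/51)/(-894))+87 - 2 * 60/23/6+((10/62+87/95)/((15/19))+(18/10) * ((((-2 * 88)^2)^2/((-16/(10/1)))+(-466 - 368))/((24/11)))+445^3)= -4626607721533371503/11377982700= -406628120.60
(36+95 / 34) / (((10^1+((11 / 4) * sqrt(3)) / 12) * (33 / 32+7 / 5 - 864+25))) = -270131200 / 58160178031+18571520 * sqrt(3) / 174480534093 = -0.00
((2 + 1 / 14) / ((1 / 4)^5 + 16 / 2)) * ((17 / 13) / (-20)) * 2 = -126208 / 3727815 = -0.03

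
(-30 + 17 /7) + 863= 5848 /7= 835.43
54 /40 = 27 /20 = 1.35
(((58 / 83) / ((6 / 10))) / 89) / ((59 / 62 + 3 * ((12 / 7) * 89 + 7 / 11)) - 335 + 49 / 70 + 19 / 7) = 3461150 / 34116571407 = 0.00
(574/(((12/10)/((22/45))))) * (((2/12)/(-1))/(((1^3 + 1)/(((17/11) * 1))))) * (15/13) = -34.75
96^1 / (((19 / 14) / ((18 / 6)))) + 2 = 4070 / 19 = 214.21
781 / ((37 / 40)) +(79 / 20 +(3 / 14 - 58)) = 790.49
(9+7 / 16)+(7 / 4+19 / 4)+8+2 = 415 / 16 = 25.94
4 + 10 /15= 14 /3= 4.67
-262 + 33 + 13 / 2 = -445 / 2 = -222.50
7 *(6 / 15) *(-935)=-2618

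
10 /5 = 2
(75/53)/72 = 25/1272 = 0.02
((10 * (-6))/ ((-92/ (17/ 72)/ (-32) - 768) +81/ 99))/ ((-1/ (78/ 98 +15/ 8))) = -978945/ 4612076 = -0.21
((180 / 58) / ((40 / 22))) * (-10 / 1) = -495 / 29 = -17.07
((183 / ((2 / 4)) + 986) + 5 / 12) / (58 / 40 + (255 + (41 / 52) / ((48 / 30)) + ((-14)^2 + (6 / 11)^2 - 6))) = 1021128680 / 337684323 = 3.02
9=9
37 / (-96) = -37 / 96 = -0.39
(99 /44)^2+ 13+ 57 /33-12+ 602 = 107323 /176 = 609.79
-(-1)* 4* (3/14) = 6/7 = 0.86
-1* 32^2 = -1024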